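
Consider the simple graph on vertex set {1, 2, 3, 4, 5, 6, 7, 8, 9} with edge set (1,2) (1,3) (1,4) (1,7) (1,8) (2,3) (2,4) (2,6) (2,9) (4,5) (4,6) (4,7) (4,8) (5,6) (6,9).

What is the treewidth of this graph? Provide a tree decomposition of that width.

Treewidth 2.
Bags: B1 = {1, 4, 8}  B2 = {1, 2, 4}  B3 = {2, 4, 6}  B4 = {1, 4, 7}  B5 = {1, 2, 3}  B6 = {4, 5, 6}  B7 = {2, 6, 9}
Tree: B1–B2, B2–B3, B2–B4, B2–B5, B3–B6, B3–B7

The largest bag has 3 vertices, giving width 2; this decomposition certifies tw(G) ≤ 2. Conversely, {2, 6, 9} is a clique of size 3, and the vertices of any clique must share a bag in every tree decomposition; so some bag has ≥ 3 vertices and tw(G) ≥ 2. Hence tw(G) = 2 exactly.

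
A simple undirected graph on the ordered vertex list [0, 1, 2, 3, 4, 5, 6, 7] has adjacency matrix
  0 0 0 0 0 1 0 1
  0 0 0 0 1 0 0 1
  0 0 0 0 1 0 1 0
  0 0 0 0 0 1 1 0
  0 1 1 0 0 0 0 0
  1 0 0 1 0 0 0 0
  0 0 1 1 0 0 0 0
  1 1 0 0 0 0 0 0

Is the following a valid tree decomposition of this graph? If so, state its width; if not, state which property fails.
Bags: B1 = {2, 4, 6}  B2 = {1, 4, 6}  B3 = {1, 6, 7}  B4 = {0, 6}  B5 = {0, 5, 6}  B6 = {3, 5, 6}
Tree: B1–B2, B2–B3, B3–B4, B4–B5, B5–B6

No — edge (7,0) lies in no bag.

A tree decomposition must satisfy three properties: every vertex lies in some bag; for every edge, both endpoints lie together in some bag; and for every vertex, the bags containing it form a connected subtree. Here edge (7,0) lies in no bag, so the decomposition is invalid.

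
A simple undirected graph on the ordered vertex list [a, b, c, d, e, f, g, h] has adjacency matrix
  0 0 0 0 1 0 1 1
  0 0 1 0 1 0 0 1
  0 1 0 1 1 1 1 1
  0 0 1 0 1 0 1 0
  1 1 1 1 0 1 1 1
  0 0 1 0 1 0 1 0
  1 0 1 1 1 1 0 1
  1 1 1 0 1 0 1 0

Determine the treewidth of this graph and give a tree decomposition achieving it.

Treewidth 3.
Bags: B1 = {c, d, e, g}  B2 = {c, e, f, g}  B3 = {c, e, g, h}  B4 = {a, e, g, h}  B5 = {b, c, e, h}
Tree: B1–B2, B1–B3, B3–B4, B3–B5

Every bag has size at most 4, so the width is 4 − 1 = 3 and tw(G) ≤ 3. On the other hand G contains the 4-clique {c, d, e, g}. A clique must lie in a single bag of any decomposition, so no decomposition can have width below 3. Combining the bounds, tw(G) = 3.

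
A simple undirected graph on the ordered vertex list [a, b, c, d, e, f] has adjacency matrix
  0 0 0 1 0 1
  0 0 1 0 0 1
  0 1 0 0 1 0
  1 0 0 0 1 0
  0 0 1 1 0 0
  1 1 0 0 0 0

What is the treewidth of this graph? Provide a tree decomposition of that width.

Every bag has size at most 3, so the width is 3 − 1 = 2 and tw(G) ≤ 2. For the lower bound, G contains the cycle e–d–a–f–b–c–e, so G is not a forest; only forests have treewidth ≤ 1, hence tw(G) ≥ 2. Combining the bounds, tw(G) = 2.

Treewidth 2.
One such decomposition:
Bags: B1 = {a, d, e}  B2 = {a, e, f}  B3 = {b, e, f}  B4 = {b, c, e}
Tree: B1–B2, B2–B3, B3–B4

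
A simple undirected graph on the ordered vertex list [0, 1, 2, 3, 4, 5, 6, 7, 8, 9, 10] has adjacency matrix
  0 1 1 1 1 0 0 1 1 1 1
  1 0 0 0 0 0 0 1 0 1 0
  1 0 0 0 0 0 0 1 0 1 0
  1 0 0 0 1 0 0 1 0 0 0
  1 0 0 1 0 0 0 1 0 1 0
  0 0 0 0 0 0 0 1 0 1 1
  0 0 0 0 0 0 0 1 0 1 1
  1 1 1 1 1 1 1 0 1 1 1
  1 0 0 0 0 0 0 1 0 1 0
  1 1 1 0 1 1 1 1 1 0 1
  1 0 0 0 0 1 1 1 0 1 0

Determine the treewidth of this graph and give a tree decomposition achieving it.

Each bag holds 4 vertices, so the decomposition has width 3, which upper-bounds the treewidth. On the other hand G contains the 4-clique {0, 1, 7, 9}. A clique must lie in a single bag of any decomposition, so no decomposition can have width below 3. Therefore the treewidth is 3.

Treewidth 3.
Bags: B1 = {0, 2, 7, 9}  B2 = {0, 7, 8, 9}  B3 = {0, 7, 9, 10}  B4 = {0, 1, 7, 9}  B5 = {0, 4, 7, 9}  B6 = {5, 7, 9, 10}  B7 = {0, 3, 4, 7}  B8 = {6, 7, 9, 10}
Tree: B1–B2, B1–B3, B3–B4, B2–B5, B3–B6, B5–B7, B6–B8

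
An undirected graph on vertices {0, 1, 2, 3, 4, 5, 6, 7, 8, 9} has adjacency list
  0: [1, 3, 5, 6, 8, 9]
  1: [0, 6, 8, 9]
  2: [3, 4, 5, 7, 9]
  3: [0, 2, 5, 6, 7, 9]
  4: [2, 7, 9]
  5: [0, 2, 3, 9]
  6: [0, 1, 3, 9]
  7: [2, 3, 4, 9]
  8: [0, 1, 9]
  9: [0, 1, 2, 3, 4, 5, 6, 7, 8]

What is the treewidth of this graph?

3

A width-3 tree decomposition is:
Bags: B1 = {2, 3, 5, 9}  B2 = {0, 3, 5, 9}  B3 = {2, 3, 7, 9}  B4 = {0, 3, 6, 9}  B5 = {0, 1, 6, 9}  B6 = {2, 4, 7, 9}  B7 = {0, 1, 8, 9}
Tree: B1–B2, B1–B3, B2–B4, B4–B5, B3–B6, B5–B7
Each bag holds 4 vertices, so the decomposition has width 3, which upper-bounds the treewidth. On the other hand G contains the 4-clique {0, 1, 8, 9}. A clique must lie in a single bag of any decomposition, so no decomposition can have width below 3. Therefore the treewidth is 3.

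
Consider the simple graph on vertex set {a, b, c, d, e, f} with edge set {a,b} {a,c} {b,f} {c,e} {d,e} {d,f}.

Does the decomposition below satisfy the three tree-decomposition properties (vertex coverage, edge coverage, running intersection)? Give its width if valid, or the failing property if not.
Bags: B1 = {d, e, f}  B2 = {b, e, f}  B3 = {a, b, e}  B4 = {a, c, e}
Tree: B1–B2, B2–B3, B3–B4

Yes; width 2.

Vertex coverage: the bags together contain {a, b, c, d, e, f}, the full vertex set. Edge coverage: each edge of G has both endpoints in at least one bag. Running intersection: for every vertex, the bags containing it form a connected subtree. All three properties hold, so this is a valid tree decomposition of width max|bag| − 1 = 2, and hence tw(G) ≤ 2.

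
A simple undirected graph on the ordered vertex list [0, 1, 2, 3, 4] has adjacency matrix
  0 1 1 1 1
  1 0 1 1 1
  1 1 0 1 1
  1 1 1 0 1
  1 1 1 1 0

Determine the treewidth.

4

A width-4 tree decomposition is:
Bags: B1 = {0, 1, 2, 3, 4}
Tree: (single bag)
A single bag containing all 5 vertices is trivially a valid decomposition of width 4. For the lower bound, the 5 vertices {0, 1, 2, 3, 4} are pairwise adjacent, and any tree decomposition puts a clique entirely inside one bag — forcing width ≥ 4. Therefore the treewidth is 4.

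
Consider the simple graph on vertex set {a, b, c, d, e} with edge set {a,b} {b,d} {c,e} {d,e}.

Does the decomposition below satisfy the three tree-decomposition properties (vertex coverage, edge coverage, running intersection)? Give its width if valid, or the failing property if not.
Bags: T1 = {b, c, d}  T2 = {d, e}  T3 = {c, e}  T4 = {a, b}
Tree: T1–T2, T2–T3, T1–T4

A tree decomposition must satisfy three properties: every vertex lies in some bag; for every edge, both endpoints lie together in some bag; and for every vertex, the bags containing it form a connected subtree. Here bags containing vertex c are not connected in the tree, so the decomposition is invalid.

No — bags containing vertex c are not connected in the tree.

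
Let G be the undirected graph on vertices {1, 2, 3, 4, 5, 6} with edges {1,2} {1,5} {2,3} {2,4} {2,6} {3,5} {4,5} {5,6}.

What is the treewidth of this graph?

2

A width-2 tree decomposition is:
Bags: B1 = {2, 5, 6}  B2 = {1, 2, 5}  B3 = {2, 3, 5}  B4 = {2, 4, 5}
Tree: B1–B2, B2–B3, B3–B4
Every bag has size at most 3, so the width is 3 − 1 = 2 and tw(G) ≤ 2. Since 6–5–1–2–6 is a cycle in G, G is not acyclic. Forests are exactly the graphs of treewidth ≤ 1, so tw(G) ≥ 2. Therefore the treewidth is 2.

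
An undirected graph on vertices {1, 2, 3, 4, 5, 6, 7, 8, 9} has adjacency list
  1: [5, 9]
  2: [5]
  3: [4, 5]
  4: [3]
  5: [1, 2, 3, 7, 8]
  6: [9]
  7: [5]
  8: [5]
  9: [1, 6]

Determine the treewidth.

A width-1 tree decomposition is:
Bags: B1 = {1, 5}  B2 = {2, 5}  B3 = {1, 9}  B4 = {5, 8}  B5 = {6, 9}  B6 = {3, 5}  B7 = {5, 7}  B8 = {3, 4}
Tree: B1–B2, B1–B3, B1–B4, B3–B5, B1–B6, B2–B7, B6–B8
Each bag holds 2 vertices, so the decomposition has width 1, which upper-bounds the treewidth. G has an edge, so its treewidth is at least 1. The upper and lower bounds meet at 1, so that is the treewidth.

1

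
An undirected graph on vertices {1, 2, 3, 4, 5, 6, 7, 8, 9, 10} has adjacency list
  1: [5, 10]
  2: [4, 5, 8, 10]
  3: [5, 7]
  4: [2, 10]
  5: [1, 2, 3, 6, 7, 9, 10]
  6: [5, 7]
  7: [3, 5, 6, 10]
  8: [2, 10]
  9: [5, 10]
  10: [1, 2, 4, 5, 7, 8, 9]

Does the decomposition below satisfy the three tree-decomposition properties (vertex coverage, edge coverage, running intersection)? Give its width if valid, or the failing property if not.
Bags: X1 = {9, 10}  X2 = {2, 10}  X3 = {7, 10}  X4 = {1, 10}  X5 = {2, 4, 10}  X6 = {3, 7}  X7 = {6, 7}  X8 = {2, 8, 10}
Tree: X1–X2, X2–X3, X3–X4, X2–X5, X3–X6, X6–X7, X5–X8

A tree decomposition must satisfy three properties: every vertex lies in some bag; for every edge, both endpoints lie together in some bag; and for every vertex, the bags containing it form a connected subtree. Here vertex 5 appears in no bag, so the decomposition is invalid.

No — vertex 5 appears in no bag.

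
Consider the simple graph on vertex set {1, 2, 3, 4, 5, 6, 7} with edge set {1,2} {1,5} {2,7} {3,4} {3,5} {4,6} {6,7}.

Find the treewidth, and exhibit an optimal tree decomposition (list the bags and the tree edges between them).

Every bag has size at most 3, so the width is 3 − 1 = 2 and tw(G) ≤ 2. Since 4–3–5–1–2–7–6–4 is a cycle in G, G is not acyclic. Forests are exactly the graphs of treewidth ≤ 1, so tw(G) ≥ 2. Hence tw(G) = 2 exactly.

Treewidth 2.
Bags: B1 = {3, 4, 5}  B2 = {1, 4, 5}  B3 = {1, 2, 4}  B4 = {2, 4, 7}  B5 = {4, 6, 7}
Tree: B1–B2, B2–B3, B3–B4, B4–B5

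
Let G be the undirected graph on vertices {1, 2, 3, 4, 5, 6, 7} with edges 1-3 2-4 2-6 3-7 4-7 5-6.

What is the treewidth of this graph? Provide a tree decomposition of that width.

Treewidth 1.
One such decomposition:
Bags: B1 = {5, 6}  B2 = {2, 6}  B3 = {2, 4}  B4 = {4, 7}  B5 = {3, 7}  B6 = {1, 3}
Tree: B1–B2, B2–B3, B3–B4, B4–B5, B5–B6

Each bag holds 2 vertices, so the decomposition has width 1, which upper-bounds the treewidth. Any graph with an edge has treewidth ≥ 1, and G has the edge 5–6. Therefore the treewidth is 1.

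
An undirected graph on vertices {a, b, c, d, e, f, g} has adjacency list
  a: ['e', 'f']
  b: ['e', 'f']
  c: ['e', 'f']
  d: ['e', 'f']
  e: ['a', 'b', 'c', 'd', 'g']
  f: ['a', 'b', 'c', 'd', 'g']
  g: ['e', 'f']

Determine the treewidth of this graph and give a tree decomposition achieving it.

Every bag has size at most 3, so the width is 3 − 1 = 2 and tw(G) ≤ 2. For the lower bound, G contains the cycle f–g–e–a–f, so G is not a forest; only forests have treewidth ≤ 1, hence tw(G) ≥ 2. The upper and lower bounds meet at 2, so that is the treewidth.

Treewidth 2.
Bags: B1 = {e, f, g}  B2 = {a, e, f}  B3 = {b, e, f}  B4 = {d, e, f}  B5 = {c, e, f}
Tree: B1–B2, B2–B3, B3–B4, B4–B5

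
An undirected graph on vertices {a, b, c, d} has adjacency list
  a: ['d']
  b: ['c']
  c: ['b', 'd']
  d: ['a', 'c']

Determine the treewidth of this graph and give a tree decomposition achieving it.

Every bag has size at most 2, so the width is 2 − 1 = 1 and tw(G) ≤ 1. Any graph with an edge has treewidth ≥ 1, and G has the edge a–d. Therefore the treewidth is 1.

Treewidth 1.
One optimal decomposition is:
Bags: B1 = {a, d}  B2 = {c, d}  B3 = {b, c}
Tree: B1–B2, B2–B3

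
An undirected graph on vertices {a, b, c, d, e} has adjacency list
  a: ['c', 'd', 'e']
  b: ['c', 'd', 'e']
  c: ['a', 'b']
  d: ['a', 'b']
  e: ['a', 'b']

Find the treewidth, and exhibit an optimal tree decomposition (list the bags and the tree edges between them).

The largest bag has 3 vertices, giving width 2; this decomposition certifies tw(G) ≤ 2. The edges a–e–b–c–a form a cycle, so G is not a tree and its treewidth is at least 2. Therefore the treewidth is 2.

Treewidth 2.
Bags: B1 = {a, b, e}  B2 = {a, b, c}  B3 = {a, b, d}
Tree: B1–B2, B2–B3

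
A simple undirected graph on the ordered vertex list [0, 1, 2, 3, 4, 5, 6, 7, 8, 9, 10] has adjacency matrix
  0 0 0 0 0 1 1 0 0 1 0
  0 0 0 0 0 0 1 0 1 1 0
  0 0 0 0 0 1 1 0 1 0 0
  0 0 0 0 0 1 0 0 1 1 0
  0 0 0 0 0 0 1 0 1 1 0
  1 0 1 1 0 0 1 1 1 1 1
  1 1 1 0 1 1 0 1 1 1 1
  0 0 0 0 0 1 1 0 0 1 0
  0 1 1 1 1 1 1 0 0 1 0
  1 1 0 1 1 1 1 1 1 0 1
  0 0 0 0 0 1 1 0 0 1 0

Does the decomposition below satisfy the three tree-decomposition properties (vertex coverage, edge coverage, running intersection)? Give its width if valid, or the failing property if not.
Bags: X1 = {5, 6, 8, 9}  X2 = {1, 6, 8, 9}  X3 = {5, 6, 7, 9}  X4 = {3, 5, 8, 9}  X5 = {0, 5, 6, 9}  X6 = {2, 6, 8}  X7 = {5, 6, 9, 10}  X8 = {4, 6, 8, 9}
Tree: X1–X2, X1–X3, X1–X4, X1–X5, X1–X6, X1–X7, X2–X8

A tree decomposition must satisfy three properties: every vertex lies in some bag; for every edge, both endpoints lie together in some bag; and for every vertex, the bags containing it form a connected subtree. Here edge (5,2) lies in no bag, so the decomposition is invalid.

No — edge (5,2) lies in no bag.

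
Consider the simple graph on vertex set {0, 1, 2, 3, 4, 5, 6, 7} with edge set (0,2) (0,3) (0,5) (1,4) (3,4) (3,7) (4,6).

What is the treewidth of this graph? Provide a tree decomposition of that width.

Treewidth 1.
Bags: B1 = {0, 5}  B2 = {0, 3}  B3 = {3, 7}  B4 = {3, 4}  B5 = {0, 2}  B6 = {4, 6}  B7 = {1, 4}
Tree: B1–B2, B2–B3, B3–B4, B2–B5, B4–B6, B4–B7

Each bag holds 2 vertices, so the decomposition has width 1, which upper-bounds the treewidth. G has an edge, so its treewidth is at least 1. The upper and lower bounds meet at 1, so that is the treewidth.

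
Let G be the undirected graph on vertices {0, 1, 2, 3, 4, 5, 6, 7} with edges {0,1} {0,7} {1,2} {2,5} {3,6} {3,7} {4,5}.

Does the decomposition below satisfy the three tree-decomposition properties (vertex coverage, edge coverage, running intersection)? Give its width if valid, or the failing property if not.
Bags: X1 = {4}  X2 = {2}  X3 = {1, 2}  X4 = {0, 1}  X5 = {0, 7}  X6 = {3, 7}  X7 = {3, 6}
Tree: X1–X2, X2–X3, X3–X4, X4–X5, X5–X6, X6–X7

No — vertex 5 appears in no bag.

A tree decomposition must satisfy three properties: every vertex lies in some bag; for every edge, both endpoints lie together in some bag; and for every vertex, the bags containing it form a connected subtree. Here vertex 5 appears in no bag, so the decomposition is invalid.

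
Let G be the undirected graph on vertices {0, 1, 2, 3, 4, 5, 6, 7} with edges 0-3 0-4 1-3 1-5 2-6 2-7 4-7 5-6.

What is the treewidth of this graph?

A width-2 tree decomposition is:
Bags: B1 = {2, 4, 7}  B2 = {0, 2, 4}  B3 = {0, 2, 3}  B4 = {1, 2, 3}  B5 = {1, 2, 5}  B6 = {2, 5, 6}
Tree: B1–B2, B2–B3, B3–B4, B4–B5, B5–B6
Every bag has size at most 3, so the width is 3 − 1 = 2 and tw(G) ≤ 2. The edges 2–7–4–0–3–1–5–6–2 form a cycle, so G is not a tree and its treewidth is at least 2. Hence tw(G) = 2 exactly.

2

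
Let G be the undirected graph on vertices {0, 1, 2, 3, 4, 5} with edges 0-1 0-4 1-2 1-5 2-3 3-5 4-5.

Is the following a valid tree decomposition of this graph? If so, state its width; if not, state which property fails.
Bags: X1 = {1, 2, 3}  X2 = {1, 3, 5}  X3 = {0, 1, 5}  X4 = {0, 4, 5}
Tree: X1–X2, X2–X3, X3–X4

Vertex coverage: the bags together contain {0, 1, 2, 3, 4, 5}, the full vertex set. Edge coverage: each edge of G has both endpoints in at least one bag. Running intersection: for every vertex, the bags containing it form a connected subtree. All three properties hold, so this is a valid tree decomposition of width max|bag| − 1 = 2, and hence tw(G) ≤ 2.

Yes; width 2.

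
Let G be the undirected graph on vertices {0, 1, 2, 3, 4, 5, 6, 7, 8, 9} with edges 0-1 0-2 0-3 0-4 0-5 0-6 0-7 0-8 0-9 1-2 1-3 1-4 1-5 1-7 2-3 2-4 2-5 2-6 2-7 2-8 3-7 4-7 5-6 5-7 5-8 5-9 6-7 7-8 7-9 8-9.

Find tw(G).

A width-4 tree decomposition is:
Bags: B1 = {0, 1, 2, 5, 7}  B2 = {0, 1, 2, 4, 7}  B3 = {0, 2, 5, 7, 8}  B4 = {0, 5, 7, 8, 9}  B5 = {0, 1, 2, 3, 7}  B6 = {0, 2, 5, 6, 7}
Tree: B1–B2, B1–B3, B3–B4, B2–B5, B3–B6
Every bag has size at most 5, so the width is 5 − 1 = 4 and tw(G) ≤ 4. Conversely, {0, 5, 7, 8, 9} is a clique of size 5, and the vertices of any clique must share a bag in every tree decomposition; so some bag has ≥ 5 vertices and tw(G) ≥ 4. Therefore the treewidth is 4.

4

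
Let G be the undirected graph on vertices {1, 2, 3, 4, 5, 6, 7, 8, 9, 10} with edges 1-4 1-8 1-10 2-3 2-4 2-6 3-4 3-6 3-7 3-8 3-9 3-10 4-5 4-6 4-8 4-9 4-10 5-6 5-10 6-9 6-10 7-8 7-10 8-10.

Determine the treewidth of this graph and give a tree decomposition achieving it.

Treewidth 3.
One optimal decomposition is:
Bags: B1 = {3, 7, 8, 10}  B2 = {3, 4, 8, 10}  B3 = {3, 4, 6, 10}  B4 = {4, 5, 6, 10}  B5 = {3, 4, 6, 9}  B6 = {1, 4, 8, 10}  B7 = {2, 3, 4, 6}
Tree: B1–B2, B2–B3, B3–B4, B3–B5, B2–B6, B5–B7

Every bag has size at most 4, so the width is 4 − 1 = 3 and tw(G) ≤ 3. For the lower bound, the 4 vertices {1, 4, 8, 10} are pairwise adjacent, and any tree decomposition puts a clique entirely inside one bag — forcing width ≥ 3. Therefore the treewidth is 3.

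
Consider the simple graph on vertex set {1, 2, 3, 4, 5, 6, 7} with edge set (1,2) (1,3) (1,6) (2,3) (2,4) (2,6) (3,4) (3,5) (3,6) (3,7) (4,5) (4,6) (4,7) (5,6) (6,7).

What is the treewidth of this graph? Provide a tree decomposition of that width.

Treewidth 3.
One optimal decomposition is:
Bags: B1 = {3, 4, 6, 7}  B2 = {3, 4, 5, 6}  B3 = {2, 3, 4, 6}  B4 = {1, 2, 3, 6}
Tree: B1–B2, B1–B3, B3–B4

Each bag holds 4 vertices, so the decomposition has width 3, which upper-bounds the treewidth. For the lower bound, the 4 vertices {1, 2, 3, 6} are pairwise adjacent, and any tree decomposition puts a clique entirely inside one bag — forcing width ≥ 3. Combining the bounds, tw(G) = 3.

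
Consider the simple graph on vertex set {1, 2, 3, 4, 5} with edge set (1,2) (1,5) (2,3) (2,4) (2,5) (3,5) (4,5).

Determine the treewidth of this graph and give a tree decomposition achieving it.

Treewidth 2.
One optimal decomposition is:
Bags: B1 = {1, 2, 5}  B2 = {2, 3, 5}  B3 = {2, 4, 5}
Tree: B1–B2, B1–B3

The largest bag has 3 vertices, giving width 2; this decomposition certifies tw(G) ≤ 2. For the lower bound, the 3 vertices {1, 2, 5} are pairwise adjacent, and any tree decomposition puts a clique entirely inside one bag — forcing width ≥ 2. Combining the bounds, tw(G) = 2.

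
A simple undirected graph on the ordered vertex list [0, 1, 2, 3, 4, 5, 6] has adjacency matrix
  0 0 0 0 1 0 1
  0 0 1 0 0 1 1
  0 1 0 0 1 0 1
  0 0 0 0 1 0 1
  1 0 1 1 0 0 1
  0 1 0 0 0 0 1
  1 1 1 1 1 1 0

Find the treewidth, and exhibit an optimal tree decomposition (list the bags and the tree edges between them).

Treewidth 2.
One such decomposition:
Bags: B1 = {2, 4, 6}  B2 = {1, 2, 6}  B3 = {1, 5, 6}  B4 = {0, 4, 6}  B5 = {3, 4, 6}
Tree: B1–B2, B2–B3, B1–B4, B4–B5

Each bag holds 3 vertices, so the decomposition has width 2, which upper-bounds the treewidth. Conversely, {1, 2, 6} is a clique of size 3, and the vertices of any clique must share a bag in every tree decomposition; so some bag has ≥ 3 vertices and tw(G) ≥ 2. Combining the bounds, tw(G) = 2.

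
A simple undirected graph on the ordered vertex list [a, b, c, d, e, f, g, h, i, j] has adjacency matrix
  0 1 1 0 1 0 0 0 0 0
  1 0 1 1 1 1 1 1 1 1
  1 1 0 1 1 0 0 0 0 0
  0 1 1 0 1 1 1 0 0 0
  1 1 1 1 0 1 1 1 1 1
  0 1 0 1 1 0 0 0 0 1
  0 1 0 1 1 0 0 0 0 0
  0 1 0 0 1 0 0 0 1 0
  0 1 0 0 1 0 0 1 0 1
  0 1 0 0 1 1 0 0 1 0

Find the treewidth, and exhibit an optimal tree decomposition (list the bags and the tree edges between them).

Each bag holds 4 vertices, so the decomposition has width 3, which upper-bounds the treewidth. Conversely, {b, d, e, g} is a clique of size 4, and the vertices of any clique must share a bag in every tree decomposition; so some bag has ≥ 4 vertices and tw(G) ≥ 3. Combining the bounds, tw(G) = 3.

Treewidth 3.
One optimal decomposition is:
Bags: B1 = {b, d, e, f}  B2 = {b, c, d, e}  B3 = {b, e, f, j}  B4 = {b, e, i, j}  B5 = {b, e, h, i}  B6 = {b, d, e, g}  B7 = {a, b, c, e}
Tree: B1–B2, B1–B3, B3–B4, B4–B5, B2–B6, B2–B7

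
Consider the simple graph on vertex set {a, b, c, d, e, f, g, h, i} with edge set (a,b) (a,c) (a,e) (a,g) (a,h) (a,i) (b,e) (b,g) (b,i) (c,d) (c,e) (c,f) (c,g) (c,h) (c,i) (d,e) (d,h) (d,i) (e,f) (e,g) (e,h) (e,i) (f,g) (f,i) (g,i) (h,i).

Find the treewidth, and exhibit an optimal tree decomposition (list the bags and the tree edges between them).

Treewidth 4.
One optimal decomposition is:
Bags: B1 = {a, c, e, h, i}  B2 = {a, c, e, g, i}  B3 = {a, b, e, g, i}  B4 = {c, e, f, g, i}  B5 = {c, d, e, h, i}
Tree: B1–B2, B2–B3, B2–B4, B1–B5

Each bag holds 5 vertices, so the decomposition has width 4, which upper-bounds the treewidth. For the lower bound, the 5 vertices {c, d, e, h, i} are pairwise adjacent, and any tree decomposition puts a clique entirely inside one bag — forcing width ≥ 4. Combining the bounds, tw(G) = 4.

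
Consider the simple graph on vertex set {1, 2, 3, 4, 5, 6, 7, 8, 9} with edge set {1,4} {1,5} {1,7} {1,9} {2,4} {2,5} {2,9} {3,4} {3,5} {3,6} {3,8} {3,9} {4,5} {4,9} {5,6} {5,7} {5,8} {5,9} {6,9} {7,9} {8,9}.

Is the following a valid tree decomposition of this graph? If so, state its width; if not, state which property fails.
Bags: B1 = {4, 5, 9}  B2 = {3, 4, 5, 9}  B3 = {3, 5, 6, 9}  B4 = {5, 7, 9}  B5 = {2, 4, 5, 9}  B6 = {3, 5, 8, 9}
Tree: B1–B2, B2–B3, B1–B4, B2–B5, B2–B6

No — vertex 1 appears in no bag.

A tree decomposition must satisfy three properties: every vertex lies in some bag; for every edge, both endpoints lie together in some bag; and for every vertex, the bags containing it form a connected subtree. Here vertex 1 appears in no bag, so the decomposition is invalid.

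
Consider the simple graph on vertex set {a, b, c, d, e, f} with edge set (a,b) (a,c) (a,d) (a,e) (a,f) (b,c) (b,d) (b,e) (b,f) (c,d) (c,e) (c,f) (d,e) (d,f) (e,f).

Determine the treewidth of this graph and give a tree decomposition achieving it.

Treewidth 5.
Bags: B1 = {a, b, c, d, e, f}
Tree: (single bag)

With just one bag of size 6, the width is 6 − 1 = 5, so tw(G) ≤ 5. Conversely, {a, b, c, d, e, f} is a clique of size 6, and the vertices of any clique must share a bag in every tree decomposition; so some bag has ≥ 6 vertices and tw(G) ≥ 5. Combining the bounds, tw(G) = 5.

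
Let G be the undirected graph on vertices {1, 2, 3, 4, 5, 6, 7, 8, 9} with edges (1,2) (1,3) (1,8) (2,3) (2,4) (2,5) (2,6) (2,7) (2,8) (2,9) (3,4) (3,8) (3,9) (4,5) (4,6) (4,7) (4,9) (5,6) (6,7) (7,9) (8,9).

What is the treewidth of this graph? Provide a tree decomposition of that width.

Treewidth 3.
One optimal decomposition is:
Bags: B1 = {2, 3, 8, 9}  B2 = {2, 3, 4, 9}  B3 = {2, 4, 7, 9}  B4 = {2, 4, 6, 7}  B5 = {2, 4, 5, 6}  B6 = {1, 2, 3, 8}
Tree: B1–B2, B2–B3, B3–B4, B4–B5, B1–B6

Every bag has size at most 4, so the width is 4 − 1 = 3 and tw(G) ≤ 3. Conversely, {2, 3, 8, 9} is a clique of size 4, and the vertices of any clique must share a bag in every tree decomposition; so some bag has ≥ 4 vertices and tw(G) ≥ 3. Hence tw(G) = 3 exactly.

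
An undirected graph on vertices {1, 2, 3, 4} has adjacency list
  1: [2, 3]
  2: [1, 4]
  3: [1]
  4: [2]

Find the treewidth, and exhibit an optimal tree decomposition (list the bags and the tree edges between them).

Treewidth 1.
Bags: B1 = {1, 3}  B2 = {1, 2}  B3 = {2, 4}
Tree: B1–B2, B2–B3

Every bag has size at most 2, so the width is 2 − 1 = 1 and tw(G) ≤ 1. G has an edge, so its treewidth is at least 1. Combining the bounds, tw(G) = 1.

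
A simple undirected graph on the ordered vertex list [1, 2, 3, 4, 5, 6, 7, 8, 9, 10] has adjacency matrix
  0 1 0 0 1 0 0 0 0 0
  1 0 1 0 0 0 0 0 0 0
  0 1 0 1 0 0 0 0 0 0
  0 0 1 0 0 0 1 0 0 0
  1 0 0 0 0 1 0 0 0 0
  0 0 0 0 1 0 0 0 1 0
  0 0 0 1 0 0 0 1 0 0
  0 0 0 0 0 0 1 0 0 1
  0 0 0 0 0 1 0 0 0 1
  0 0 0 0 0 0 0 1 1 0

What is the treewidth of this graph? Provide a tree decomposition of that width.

Treewidth 2.
One optimal decomposition is:
Bags: B1 = {2, 3, 4}  B2 = {1, 2, 4}  B3 = {1, 4, 5}  B4 = {4, 5, 6}  B5 = {4, 6, 9}  B6 = {4, 9, 10}  B7 = {4, 8, 10}  B8 = {4, 7, 8}
Tree: B1–B2, B2–B3, B3–B4, B4–B5, B5–B6, B6–B7, B7–B8

Every bag has size at most 3, so the width is 3 − 1 = 2 and tw(G) ≤ 2. Since 4–3–2–1–5–6–9–10–8–7–4 is a cycle in G, G is not acyclic. Forests are exactly the graphs of treewidth ≤ 1, so tw(G) ≥ 2. Combining the bounds, tw(G) = 2.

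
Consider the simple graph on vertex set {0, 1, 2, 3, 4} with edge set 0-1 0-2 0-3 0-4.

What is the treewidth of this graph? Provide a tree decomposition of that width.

Every bag has size at most 2, so the width is 2 − 1 = 1 and tw(G) ≤ 1. G has an edge, so its treewidth is at least 1. Combining the bounds, tw(G) = 1.

Treewidth 1.
One optimal decomposition is:
Bags: B1 = {0, 2}  B2 = {0, 1}  B3 = {0, 3}  B4 = {0, 4}
Tree: B1–B2, B2–B3, B1–B4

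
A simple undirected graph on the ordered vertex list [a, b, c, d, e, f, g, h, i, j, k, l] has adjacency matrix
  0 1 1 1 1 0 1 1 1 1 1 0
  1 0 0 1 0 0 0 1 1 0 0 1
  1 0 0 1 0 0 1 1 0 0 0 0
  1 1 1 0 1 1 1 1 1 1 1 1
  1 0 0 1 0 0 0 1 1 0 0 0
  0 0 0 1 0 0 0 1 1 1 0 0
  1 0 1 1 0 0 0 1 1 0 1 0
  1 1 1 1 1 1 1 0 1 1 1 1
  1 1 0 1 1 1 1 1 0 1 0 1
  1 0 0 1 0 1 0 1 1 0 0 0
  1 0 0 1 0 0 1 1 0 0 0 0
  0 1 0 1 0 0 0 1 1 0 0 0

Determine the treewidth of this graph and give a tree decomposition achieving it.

Treewidth 4.
One such decomposition:
Bags: B1 = {a, d, g, h, i}  B2 = {a, c, d, g, h}  B3 = {a, b, d, h, i}  B4 = {b, d, h, i, l}  B5 = {a, d, e, h, i}  B6 = {a, d, h, i, j}  B7 = {d, f, h, i, j}  B8 = {a, d, g, h, k}
Tree: B1–B2, B1–B3, B3–B4, B3–B5, B3–B6, B6–B7, B1–B8

The largest bag has 5 vertices, giving width 4; this decomposition certifies tw(G) ≤ 4. Conversely, {a, c, d, g, h} is a clique of size 5, and the vertices of any clique must share a bag in every tree decomposition; so some bag has ≥ 5 vertices and tw(G) ≥ 4. The upper and lower bounds meet at 4, so that is the treewidth.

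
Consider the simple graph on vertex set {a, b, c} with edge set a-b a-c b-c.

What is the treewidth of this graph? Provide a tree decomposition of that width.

A single bag containing all 3 vertices is trivially a valid decomposition of width 2. For the lower bound, the 3 vertices {a, b, c} are pairwise adjacent, and any tree decomposition puts a clique entirely inside one bag — forcing width ≥ 2. The upper and lower bounds meet at 2, so that is the treewidth.

Treewidth 2.
One optimal decomposition is:
Bags: B1 = {a, b, c}
Tree: (single bag)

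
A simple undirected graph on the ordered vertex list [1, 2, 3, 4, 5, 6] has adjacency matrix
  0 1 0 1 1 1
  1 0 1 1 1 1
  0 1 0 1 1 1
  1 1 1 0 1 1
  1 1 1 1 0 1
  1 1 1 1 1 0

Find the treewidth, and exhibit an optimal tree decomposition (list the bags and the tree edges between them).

Each bag holds 5 vertices, so the decomposition has width 4, which upper-bounds the treewidth. Conversely, {1, 2, 4, 5, 6} is a clique of size 5, and the vertices of any clique must share a bag in every tree decomposition; so some bag has ≥ 5 vertices and tw(G) ≥ 4. Hence tw(G) = 4 exactly.

Treewidth 4.
Bags: B1 = {1, 2, 4, 5, 6}  B2 = {2, 3, 4, 5, 6}
Tree: B1–B2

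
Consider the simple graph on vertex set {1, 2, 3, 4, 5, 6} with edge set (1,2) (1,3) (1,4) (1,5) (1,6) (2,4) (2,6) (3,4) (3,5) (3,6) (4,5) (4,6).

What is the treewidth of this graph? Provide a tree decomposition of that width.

Treewidth 3.
One optimal decomposition is:
Bags: B1 = {1, 3, 4, 6}  B2 = {1, 2, 4, 6}  B3 = {1, 3, 4, 5}
Tree: B1–B2, B1–B3

Every bag has size at most 4, so the width is 4 − 1 = 3 and tw(G) ≤ 3. Conversely, {1, 2, 4, 6} is a clique of size 4, and the vertices of any clique must share a bag in every tree decomposition; so some bag has ≥ 4 vertices and tw(G) ≥ 3. Therefore the treewidth is 3.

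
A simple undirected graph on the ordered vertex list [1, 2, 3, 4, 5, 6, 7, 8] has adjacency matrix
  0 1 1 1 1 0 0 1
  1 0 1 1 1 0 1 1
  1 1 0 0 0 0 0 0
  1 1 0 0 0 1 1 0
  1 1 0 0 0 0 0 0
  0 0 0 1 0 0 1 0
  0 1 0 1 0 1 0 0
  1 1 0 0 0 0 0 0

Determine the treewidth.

2

A width-2 tree decomposition is:
Bags: B1 = {2, 4, 7}  B2 = {4, 6, 7}  B3 = {1, 2, 4}  B4 = {1, 2, 5}  B5 = {1, 2, 8}  B6 = {1, 2, 3}
Tree: B1–B2, B1–B3, B3–B4, B3–B5, B5–B6
Each bag holds 3 vertices, so the decomposition has width 2, which upper-bounds the treewidth. Conversely, {1, 2, 8} is a clique of size 3, and the vertices of any clique must share a bag in every tree decomposition; so some bag has ≥ 3 vertices and tw(G) ≥ 2. Therefore the treewidth is 2.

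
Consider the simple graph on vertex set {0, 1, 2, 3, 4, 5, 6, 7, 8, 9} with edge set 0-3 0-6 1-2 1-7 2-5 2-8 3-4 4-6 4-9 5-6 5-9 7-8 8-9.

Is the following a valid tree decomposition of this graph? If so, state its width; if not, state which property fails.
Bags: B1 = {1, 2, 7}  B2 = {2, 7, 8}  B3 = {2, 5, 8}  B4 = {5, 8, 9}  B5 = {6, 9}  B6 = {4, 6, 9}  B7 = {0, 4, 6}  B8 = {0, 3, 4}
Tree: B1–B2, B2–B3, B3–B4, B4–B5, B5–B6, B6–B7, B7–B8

No — edge (5,6) lies in no bag.

A tree decomposition must satisfy three properties: every vertex lies in some bag; for every edge, both endpoints lie together in some bag; and for every vertex, the bags containing it form a connected subtree. Here edge (5,6) lies in no bag, so the decomposition is invalid.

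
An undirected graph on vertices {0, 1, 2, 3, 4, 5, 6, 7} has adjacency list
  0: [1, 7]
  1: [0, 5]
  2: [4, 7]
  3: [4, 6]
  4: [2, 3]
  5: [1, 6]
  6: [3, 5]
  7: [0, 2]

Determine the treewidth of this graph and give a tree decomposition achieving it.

Each bag holds 3 vertices, so the decomposition has width 2, which upper-bounds the treewidth. For the lower bound, G contains the cycle 7–0–1–5–6–3–4–2–7, so G is not a forest; only forests have treewidth ≤ 1, hence tw(G) ≥ 2. Combining the bounds, tw(G) = 2.

Treewidth 2.
One optimal decomposition is:
Bags: B1 = {0, 1, 7}  B2 = {1, 5, 7}  B3 = {5, 6, 7}  B4 = {3, 6, 7}  B5 = {3, 4, 7}  B6 = {2, 4, 7}
Tree: B1–B2, B2–B3, B3–B4, B4–B5, B5–B6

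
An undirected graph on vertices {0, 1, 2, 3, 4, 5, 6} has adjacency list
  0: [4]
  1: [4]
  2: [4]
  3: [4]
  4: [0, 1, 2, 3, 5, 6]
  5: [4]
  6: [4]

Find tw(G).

1

A width-1 tree decomposition is:
Bags: B1 = {0, 4}  B2 = {4, 6}  B3 = {2, 4}  B4 = {1, 4}  B5 = {3, 4}  B6 = {4, 5}
Tree: B1–B2, B2–B3, B3–B4, B3–B5, B1–B6
Each bag holds 2 vertices, so the decomposition has width 1, which upper-bounds the treewidth. G has an edge, so its treewidth is at least 1. Combining the bounds, tw(G) = 1.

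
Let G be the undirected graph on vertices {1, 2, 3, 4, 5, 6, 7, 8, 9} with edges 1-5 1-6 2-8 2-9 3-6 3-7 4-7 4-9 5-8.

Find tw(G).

2

A width-2 tree decomposition is:
Bags: B1 = {3, 6, 7}  B2 = {1, 6, 7}  B3 = {1, 5, 7}  B4 = {5, 7, 8}  B5 = {2, 7, 8}  B6 = {2, 7, 9}  B7 = {4, 7, 9}
Tree: B1–B2, B2–B3, B3–B4, B4–B5, B5–B6, B6–B7
Every bag has size at most 3, so the width is 3 − 1 = 2 and tw(G) ≤ 2. For the lower bound, G contains the cycle 7–3–6–1–5–8–2–9–4–7, so G is not a forest; only forests have treewidth ≤ 1, hence tw(G) ≥ 2. Hence tw(G) = 2 exactly.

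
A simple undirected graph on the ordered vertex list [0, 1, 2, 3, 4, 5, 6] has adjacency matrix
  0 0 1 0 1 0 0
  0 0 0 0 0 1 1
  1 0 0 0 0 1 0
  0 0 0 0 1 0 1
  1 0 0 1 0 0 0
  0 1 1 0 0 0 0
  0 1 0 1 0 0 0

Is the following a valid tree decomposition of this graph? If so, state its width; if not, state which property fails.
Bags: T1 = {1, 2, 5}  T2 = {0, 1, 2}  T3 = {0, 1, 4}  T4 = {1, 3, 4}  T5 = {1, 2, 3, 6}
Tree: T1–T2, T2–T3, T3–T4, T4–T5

A tree decomposition must satisfy three properties: every vertex lies in some bag; for every edge, both endpoints lie together in some bag; and for every vertex, the bags containing it form a connected subtree. Here bags containing vertex 2 are not connected in the tree, so the decomposition is invalid.

No — bags containing vertex 2 are not connected in the tree.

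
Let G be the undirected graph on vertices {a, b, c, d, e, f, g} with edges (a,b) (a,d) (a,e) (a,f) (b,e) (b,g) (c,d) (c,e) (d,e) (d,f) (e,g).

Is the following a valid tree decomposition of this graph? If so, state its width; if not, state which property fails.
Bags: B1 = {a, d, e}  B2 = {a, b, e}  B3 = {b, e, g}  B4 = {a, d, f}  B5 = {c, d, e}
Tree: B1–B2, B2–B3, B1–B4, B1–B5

Every vertex of G appears in some bag (union = {a, b, c, d, e, f, g}); every edge is covered by a bag; and for each vertex v the set of bags containing v is connected in the bag tree. The decomposition is therefore valid. The largest bag has 3 vertices, so the width is 2.

Yes; width 2.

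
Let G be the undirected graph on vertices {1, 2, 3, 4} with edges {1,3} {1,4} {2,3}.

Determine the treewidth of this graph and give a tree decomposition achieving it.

Treewidth 1.
One such decomposition:
Bags: B1 = {2, 3}  B2 = {1, 3}  B3 = {1, 4}
Tree: B1–B2, B2–B3

The largest bag has 2 vertices, giving width 1; this decomposition certifies tw(G) ≤ 1. Any graph with an edge has treewidth ≥ 1, and G has the edge 3–2. Therefore the treewidth is 1.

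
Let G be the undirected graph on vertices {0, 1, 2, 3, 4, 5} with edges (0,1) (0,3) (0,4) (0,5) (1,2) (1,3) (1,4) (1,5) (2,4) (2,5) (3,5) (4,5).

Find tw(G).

A width-3 tree decomposition is:
Bags: B1 = {0, 1, 4, 5}  B2 = {0, 1, 3, 5}  B3 = {1, 2, 4, 5}
Tree: B1–B2, B1–B3
Each bag holds 4 vertices, so the decomposition has width 3, which upper-bounds the treewidth. For the lower bound, the 4 vertices {0, 1, 3, 5} are pairwise adjacent, and any tree decomposition puts a clique entirely inside one bag — forcing width ≥ 3. Therefore the treewidth is 3.

3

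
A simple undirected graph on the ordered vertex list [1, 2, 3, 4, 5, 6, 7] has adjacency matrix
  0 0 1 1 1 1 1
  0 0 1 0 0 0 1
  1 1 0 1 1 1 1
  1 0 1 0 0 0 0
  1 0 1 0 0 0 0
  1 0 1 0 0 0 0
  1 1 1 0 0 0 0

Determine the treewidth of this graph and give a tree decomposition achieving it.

Treewidth 2.
Bags: B1 = {1, 3, 7}  B2 = {1, 3, 6}  B3 = {1, 3, 4}  B4 = {2, 3, 7}  B5 = {1, 3, 5}
Tree: B1–B2, B1–B3, B1–B4, B3–B5

The largest bag has 3 vertices, giving width 2; this decomposition certifies tw(G) ≤ 2. Conversely, {1, 3, 4} is a clique of size 3, and the vertices of any clique must share a bag in every tree decomposition; so some bag has ≥ 3 vertices and tw(G) ≥ 2. The upper and lower bounds meet at 2, so that is the treewidth.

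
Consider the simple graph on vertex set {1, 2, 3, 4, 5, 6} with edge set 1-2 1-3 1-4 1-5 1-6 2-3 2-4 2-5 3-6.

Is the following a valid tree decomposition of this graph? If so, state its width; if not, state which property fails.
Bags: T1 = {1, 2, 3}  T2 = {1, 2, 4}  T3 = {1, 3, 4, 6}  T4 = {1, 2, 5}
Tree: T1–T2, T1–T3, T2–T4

No — bags containing vertex 4 are not connected in the tree.

A tree decomposition must satisfy three properties: every vertex lies in some bag; for every edge, both endpoints lie together in some bag; and for every vertex, the bags containing it form a connected subtree. Here bags containing vertex 4 are not connected in the tree, so the decomposition is invalid.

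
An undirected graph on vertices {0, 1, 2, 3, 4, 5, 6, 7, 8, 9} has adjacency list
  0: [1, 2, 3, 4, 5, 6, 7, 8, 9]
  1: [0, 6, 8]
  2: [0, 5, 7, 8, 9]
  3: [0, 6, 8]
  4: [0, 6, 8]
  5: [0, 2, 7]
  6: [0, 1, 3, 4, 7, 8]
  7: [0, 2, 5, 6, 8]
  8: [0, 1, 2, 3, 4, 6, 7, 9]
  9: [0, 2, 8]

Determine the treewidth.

3

A width-3 tree decomposition is:
Bags: B1 = {0, 6, 7, 8}  B2 = {0, 4, 6, 8}  B3 = {0, 2, 7, 8}  B4 = {0, 2, 5, 7}  B5 = {0, 3, 6, 8}  B6 = {0, 2, 8, 9}  B7 = {0, 1, 6, 8}
Tree: B1–B2, B1–B3, B3–B4, B1–B5, B3–B6, B1–B7
Each bag holds 4 vertices, so the decomposition has width 3, which upper-bounds the treewidth. For the lower bound, the 4 vertices {0, 2, 8, 9} are pairwise adjacent, and any tree decomposition puts a clique entirely inside one bag — forcing width ≥ 3. Therefore the treewidth is 3.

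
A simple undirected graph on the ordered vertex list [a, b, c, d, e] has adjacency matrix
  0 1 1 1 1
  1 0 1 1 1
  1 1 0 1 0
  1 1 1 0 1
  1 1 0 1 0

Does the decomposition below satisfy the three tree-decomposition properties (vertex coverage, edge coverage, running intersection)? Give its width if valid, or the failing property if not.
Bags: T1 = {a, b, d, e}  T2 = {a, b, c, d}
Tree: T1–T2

Checking the three conditions: (i) the bags cover all of {a, b, c, d, e}; (ii) for each edge, some bag contains both endpoints; (iii) the bags containing any fixed vertex form a subtree. All hold, so the decomposition is valid with width 4 − 1 = 3.

Yes; width 3.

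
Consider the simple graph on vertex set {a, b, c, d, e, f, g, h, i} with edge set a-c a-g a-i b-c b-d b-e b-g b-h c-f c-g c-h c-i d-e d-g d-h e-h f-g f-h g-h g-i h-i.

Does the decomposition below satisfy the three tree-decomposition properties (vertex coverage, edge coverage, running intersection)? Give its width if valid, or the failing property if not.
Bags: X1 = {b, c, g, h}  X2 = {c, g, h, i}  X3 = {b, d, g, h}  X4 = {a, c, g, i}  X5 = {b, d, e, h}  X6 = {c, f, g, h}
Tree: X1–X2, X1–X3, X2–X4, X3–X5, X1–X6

Checking the three conditions: (i) the bags cover all of {a, b, c, d, e, f, g, h, i}; (ii) for each edge, some bag contains both endpoints; (iii) the bags containing any fixed vertex form a subtree. All hold, so the decomposition is valid with width 4 − 1 = 3.

Yes; width 3.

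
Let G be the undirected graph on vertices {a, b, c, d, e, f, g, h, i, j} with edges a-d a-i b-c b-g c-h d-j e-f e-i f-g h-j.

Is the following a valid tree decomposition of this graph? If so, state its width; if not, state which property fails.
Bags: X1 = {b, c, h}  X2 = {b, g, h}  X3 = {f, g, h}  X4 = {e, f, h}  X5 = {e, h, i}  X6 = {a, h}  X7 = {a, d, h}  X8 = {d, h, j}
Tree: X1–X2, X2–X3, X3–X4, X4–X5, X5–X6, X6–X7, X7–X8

No — edge (i,a) lies in no bag.

A tree decomposition must satisfy three properties: every vertex lies in some bag; for every edge, both endpoints lie together in some bag; and for every vertex, the bags containing it form a connected subtree. Here edge (i,a) lies in no bag, so the decomposition is invalid.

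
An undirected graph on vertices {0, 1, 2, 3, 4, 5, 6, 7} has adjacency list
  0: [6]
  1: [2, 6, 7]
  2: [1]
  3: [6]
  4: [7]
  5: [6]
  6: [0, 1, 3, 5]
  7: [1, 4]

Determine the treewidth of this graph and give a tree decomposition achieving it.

The largest bag has 2 vertices, giving width 1; this decomposition certifies tw(G) ≤ 1. Since G has at least one edge (e.g. 1–7), it is not an edgeless graph, so tw(G) ≥ 1. Hence tw(G) = 1 exactly.

Treewidth 1.
Bags: B1 = {1, 7}  B2 = {1, 6}  B3 = {1, 2}  B4 = {4, 7}  B5 = {3, 6}  B6 = {0, 6}  B7 = {5, 6}
Tree: B1–B2, B1–B3, B1–B4, B2–B5, B5–B6, B6–B7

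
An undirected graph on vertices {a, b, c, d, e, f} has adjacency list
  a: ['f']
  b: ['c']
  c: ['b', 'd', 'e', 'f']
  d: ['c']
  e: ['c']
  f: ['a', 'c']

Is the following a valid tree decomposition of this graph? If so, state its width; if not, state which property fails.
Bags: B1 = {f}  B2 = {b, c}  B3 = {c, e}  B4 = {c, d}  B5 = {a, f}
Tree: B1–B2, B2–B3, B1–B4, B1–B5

No — edge (c,f) lies in no bag.

A tree decomposition must satisfy three properties: every vertex lies in some bag; for every edge, both endpoints lie together in some bag; and for every vertex, the bags containing it form a connected subtree. Here edge (c,f) lies in no bag, so the decomposition is invalid.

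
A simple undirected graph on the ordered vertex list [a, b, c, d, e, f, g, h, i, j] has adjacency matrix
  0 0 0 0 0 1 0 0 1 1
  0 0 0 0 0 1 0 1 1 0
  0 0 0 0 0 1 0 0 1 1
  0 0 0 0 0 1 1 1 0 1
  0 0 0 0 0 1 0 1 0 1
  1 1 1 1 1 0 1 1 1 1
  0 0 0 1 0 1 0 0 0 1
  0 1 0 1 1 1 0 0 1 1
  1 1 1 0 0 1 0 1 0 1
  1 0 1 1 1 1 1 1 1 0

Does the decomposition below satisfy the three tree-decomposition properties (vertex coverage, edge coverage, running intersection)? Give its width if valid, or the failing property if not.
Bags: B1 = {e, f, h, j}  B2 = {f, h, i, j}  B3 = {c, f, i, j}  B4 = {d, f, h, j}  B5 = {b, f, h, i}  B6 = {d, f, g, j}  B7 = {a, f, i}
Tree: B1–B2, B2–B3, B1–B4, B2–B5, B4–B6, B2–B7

A tree decomposition must satisfy three properties: every vertex lies in some bag; for every edge, both endpoints lie together in some bag; and for every vertex, the bags containing it form a connected subtree. Here edge (j,a) lies in no bag, so the decomposition is invalid.

No — edge (j,a) lies in no bag.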